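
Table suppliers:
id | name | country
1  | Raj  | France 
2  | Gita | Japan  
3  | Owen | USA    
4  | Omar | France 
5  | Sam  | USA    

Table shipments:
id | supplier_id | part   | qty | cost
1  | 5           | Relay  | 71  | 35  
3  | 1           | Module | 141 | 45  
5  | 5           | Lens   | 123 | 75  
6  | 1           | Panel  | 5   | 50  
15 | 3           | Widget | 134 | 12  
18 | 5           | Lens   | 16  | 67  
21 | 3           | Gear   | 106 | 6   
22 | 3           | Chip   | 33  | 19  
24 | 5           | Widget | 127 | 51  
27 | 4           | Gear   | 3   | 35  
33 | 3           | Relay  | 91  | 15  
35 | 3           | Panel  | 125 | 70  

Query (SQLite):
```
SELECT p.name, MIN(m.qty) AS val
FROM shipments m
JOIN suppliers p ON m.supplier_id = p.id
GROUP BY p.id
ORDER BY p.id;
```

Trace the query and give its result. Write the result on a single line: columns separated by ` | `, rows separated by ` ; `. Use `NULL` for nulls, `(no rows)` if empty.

Raj | 5 ; Owen | 33 ; Omar | 3 ; Sam | 16

Join each shipments row to its suppliers via supplier_id.
Group joined rows by suppliers.id; compute MIN(m.qty) per group.
  1: ids {3, 6} → MIN(m.qty)=5
  3: ids {15, 21, 22, 33, 35} → MIN(m.qty)=33
  4: ids {27} → MIN(m.qty)=3
  5: ids {1, 5, 18, 24} → MIN(m.qty)=16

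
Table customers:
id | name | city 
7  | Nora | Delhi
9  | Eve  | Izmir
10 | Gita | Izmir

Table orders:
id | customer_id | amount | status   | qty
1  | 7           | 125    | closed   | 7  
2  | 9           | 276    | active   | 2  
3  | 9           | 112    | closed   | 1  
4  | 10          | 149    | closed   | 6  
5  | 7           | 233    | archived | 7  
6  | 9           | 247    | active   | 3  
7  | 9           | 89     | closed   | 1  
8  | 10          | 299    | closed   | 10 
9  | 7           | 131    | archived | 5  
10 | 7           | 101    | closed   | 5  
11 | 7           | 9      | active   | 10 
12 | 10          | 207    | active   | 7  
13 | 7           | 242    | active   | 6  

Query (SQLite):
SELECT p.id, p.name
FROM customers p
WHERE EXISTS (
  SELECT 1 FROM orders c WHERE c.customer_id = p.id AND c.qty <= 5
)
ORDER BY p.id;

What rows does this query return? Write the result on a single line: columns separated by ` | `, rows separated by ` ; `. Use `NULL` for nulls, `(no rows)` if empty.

For each customers row, check whether any orders with matching customer_id has qty <= 5.
Keep rows where that is true.

7 | Nora ; 9 | Eve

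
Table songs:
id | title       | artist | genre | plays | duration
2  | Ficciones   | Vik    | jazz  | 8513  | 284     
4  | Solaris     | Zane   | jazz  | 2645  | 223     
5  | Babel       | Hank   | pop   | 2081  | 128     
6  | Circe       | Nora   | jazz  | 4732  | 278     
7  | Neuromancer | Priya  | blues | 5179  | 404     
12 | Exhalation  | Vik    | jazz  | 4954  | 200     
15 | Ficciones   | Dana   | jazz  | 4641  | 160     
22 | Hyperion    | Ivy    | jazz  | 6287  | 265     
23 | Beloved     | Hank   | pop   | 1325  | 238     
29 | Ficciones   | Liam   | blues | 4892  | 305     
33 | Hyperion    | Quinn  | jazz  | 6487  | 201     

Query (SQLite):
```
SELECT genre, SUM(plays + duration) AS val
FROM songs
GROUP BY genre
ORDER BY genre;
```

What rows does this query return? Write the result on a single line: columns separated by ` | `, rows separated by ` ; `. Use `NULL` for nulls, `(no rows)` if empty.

For each row compute plays + duration.
Group by genre; take SUM of the expression per group.
  blues: ids {7, 29} → SUM(plays + duration)=10780
  jazz: ids {2, 4, 6, 12, 15, 22, 33} → SUM(plays + duration)=39870
  pop: ids {5, 23} → SUM(plays + duration)=3772

blues | 10780 ; jazz | 39870 ; pop | 3772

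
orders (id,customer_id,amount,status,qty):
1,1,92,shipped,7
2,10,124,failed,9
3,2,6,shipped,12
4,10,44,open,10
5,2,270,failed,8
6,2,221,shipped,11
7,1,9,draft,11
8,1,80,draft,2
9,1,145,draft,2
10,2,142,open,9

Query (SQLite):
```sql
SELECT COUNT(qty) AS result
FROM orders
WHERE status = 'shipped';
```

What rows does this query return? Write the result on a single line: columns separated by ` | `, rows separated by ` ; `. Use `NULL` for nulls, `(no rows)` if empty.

3

Rows where status='shipped' → qty values: [7, 12, 11].
COUNT(qty) counts non-NULL values → 3.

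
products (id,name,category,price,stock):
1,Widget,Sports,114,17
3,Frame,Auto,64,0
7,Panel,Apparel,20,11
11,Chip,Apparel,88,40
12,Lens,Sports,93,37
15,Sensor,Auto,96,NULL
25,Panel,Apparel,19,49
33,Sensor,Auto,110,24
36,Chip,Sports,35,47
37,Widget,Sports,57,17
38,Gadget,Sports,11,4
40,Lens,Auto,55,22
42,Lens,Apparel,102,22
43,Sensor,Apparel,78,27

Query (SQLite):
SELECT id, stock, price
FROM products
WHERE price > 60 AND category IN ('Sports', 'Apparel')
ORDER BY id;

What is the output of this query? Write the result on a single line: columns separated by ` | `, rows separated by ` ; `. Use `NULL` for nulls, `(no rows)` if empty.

price > 60: ids {1, 3, 11, 12, 15, 33, 42, 43}
category IN ('Sports', 'Apparel'): ids {1, 7, 11, 12, 25, 36, 37, 38, 42, 43}
Combine with AND.

1 | 17 | 114 ; 11 | 40 | 88 ; 12 | 37 | 93 ; 42 | 22 | 102 ; 43 | 27 | 78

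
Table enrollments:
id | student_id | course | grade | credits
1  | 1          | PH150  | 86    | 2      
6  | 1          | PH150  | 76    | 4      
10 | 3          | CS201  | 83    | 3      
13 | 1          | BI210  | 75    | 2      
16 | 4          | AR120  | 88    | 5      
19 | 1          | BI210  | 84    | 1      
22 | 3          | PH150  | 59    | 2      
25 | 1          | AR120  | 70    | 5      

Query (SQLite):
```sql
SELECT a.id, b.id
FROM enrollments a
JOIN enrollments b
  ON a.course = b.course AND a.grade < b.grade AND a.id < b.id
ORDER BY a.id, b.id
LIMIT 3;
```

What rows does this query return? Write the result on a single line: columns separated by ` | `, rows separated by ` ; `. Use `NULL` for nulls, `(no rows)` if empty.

13 | 19

Pairs (a,b) with same course, a.grade < b.grade, a.id < b.id.
course groups: AR120:{16,25} BI210:{13,19} CS201:{10} PH150:{1,6,22}
Ordered by (a.id, b.id); first 3.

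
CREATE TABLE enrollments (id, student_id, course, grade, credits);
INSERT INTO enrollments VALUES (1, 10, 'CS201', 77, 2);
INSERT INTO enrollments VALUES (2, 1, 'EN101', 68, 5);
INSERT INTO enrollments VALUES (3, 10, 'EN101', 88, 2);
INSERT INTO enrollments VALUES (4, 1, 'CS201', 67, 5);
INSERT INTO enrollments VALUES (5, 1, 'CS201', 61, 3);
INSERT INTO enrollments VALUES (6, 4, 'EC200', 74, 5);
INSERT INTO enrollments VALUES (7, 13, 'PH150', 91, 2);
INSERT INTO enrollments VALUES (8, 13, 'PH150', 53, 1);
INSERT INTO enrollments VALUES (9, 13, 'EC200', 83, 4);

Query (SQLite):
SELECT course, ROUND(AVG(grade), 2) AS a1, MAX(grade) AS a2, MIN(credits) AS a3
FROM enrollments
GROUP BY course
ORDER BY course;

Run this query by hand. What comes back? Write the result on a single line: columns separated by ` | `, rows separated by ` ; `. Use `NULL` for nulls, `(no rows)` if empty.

CS201 | 68.33 | 77 | 2 ; EC200 | 78.5 | 83 | 4 ; EN101 | 78 | 88 | 2 ; PH150 | 72 | 91 | 1

Group enrollments by course.
Per group compute: ROUND(AVG(grade), 2), MAX(grade), MIN(credits).
  CS201: ids {1, 4, 5} → ROUND(AVG(grade), 2)=68.33, MAX(grade)=77, MIN(credits)=2
  EC200: ids {6, 9} → ROUND(AVG(grade), 2)=78.5, MAX(grade)=83, MIN(credits)=4
  EN101: ids {2, 3} → ROUND(AVG(grade), 2)=78, MAX(grade)=88, MIN(credits)=2
  PH150: ids {7, 8} → ROUND(AVG(grade), 2)=72, MAX(grade)=91, MIN(credits)=1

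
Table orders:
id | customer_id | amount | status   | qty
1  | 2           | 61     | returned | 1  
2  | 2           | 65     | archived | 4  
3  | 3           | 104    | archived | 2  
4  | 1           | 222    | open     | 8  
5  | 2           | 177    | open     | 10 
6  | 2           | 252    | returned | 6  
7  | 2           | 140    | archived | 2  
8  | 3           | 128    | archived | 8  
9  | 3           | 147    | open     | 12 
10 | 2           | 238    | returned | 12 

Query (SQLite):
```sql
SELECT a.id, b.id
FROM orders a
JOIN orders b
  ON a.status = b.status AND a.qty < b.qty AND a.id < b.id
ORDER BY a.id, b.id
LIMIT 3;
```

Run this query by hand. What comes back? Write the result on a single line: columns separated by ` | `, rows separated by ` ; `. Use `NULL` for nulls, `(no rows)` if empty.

1 | 6 ; 1 | 10 ; 2 | 8

Pairs (a,b) with same status, a.qty < b.qty, a.id < b.id.
status groups: archived:{2,3,7,8} open:{4,5,9} returned:{1,6,10}
Ordered by (a.id, b.id); first 3.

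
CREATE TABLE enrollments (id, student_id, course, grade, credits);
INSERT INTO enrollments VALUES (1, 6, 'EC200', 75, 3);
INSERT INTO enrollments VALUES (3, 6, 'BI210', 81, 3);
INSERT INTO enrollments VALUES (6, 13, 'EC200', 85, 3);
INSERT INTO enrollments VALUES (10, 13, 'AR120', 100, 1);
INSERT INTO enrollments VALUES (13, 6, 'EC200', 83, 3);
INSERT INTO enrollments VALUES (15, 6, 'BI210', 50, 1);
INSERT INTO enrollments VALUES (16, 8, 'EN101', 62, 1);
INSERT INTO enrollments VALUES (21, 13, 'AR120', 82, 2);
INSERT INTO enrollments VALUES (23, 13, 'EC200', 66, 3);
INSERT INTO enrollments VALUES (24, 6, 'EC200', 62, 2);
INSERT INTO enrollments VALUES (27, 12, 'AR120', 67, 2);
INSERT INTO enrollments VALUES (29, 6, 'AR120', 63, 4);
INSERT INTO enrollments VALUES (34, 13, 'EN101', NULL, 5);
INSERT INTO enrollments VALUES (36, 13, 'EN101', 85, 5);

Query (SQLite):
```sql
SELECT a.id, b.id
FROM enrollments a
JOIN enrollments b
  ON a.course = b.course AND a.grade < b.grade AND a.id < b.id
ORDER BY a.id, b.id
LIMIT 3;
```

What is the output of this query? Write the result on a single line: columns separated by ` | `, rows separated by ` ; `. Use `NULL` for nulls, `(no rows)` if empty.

Pairs (a,b) with same course, a.grade < b.grade, a.id < b.id.
course groups: AR120:{10,21,27,29} BI210:{3,15} EC200:{1,6,13,23,24} EN101:{16,34,36}
Ordered by (a.id, b.id); first 3.

1 | 6 ; 1 | 13 ; 16 | 36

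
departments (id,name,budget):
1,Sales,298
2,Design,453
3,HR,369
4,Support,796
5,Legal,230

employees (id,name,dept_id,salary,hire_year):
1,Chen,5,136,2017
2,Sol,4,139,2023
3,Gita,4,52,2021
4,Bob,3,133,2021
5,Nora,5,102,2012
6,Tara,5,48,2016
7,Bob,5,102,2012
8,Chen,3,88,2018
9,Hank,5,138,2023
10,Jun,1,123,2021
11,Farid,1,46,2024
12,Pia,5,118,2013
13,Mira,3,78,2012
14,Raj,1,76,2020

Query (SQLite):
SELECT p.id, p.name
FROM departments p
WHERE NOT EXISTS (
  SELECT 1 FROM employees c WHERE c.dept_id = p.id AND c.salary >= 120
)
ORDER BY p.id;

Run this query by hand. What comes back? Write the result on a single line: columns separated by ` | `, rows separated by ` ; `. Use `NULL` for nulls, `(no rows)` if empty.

2 | Design

For each departments row, check whether any employees with matching dept_id has salary >= 120.
Keep rows where that is false.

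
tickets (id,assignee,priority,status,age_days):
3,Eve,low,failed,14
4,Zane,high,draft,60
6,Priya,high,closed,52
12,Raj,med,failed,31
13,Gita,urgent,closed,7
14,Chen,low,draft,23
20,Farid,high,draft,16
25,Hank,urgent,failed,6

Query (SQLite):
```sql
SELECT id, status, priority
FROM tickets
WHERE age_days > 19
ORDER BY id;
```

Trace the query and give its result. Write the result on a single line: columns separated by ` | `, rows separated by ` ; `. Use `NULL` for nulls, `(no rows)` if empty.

4 | draft | high ; 6 | closed | high ; 12 | failed | med ; 14 | draft | low

age_days > 19: ids {4, 6, 12, 14}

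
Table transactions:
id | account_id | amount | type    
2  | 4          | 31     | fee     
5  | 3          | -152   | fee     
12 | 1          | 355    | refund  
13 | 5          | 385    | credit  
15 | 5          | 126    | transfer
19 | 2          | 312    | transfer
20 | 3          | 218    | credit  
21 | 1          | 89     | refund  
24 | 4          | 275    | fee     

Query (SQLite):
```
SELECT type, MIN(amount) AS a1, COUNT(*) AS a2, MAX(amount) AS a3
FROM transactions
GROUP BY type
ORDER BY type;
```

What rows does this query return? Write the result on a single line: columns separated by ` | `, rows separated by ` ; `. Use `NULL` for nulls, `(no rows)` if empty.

credit | 218 | 2 | 385 ; fee | -152 | 3 | 275 ; refund | 89 | 2 | 355 ; transfer | 126 | 2 | 312

Group transactions by type.
Per group compute: MIN(amount), COUNT(*), MAX(amount).
  credit: ids {13, 20} → MIN(amount)=218, COUNT(*)=2, MAX(amount)=385
  fee: ids {2, 5, 24} → MIN(amount)=-152, COUNT(*)=3, MAX(amount)=275
  refund: ids {12, 21} → MIN(amount)=89, COUNT(*)=2, MAX(amount)=355
  transfer: ids {15, 19} → MIN(amount)=126, COUNT(*)=2, MAX(amount)=312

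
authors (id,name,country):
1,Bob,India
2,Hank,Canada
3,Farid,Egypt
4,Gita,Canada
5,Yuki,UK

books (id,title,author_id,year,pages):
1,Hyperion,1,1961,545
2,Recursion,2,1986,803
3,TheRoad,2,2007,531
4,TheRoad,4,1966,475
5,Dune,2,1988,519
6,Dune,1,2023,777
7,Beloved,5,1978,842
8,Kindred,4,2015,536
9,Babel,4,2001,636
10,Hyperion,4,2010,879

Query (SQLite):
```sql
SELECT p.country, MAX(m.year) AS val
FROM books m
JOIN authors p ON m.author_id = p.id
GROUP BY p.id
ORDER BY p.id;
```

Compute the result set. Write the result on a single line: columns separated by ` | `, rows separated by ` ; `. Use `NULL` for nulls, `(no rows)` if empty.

Join each books row to its authors via author_id.
Group joined rows by authors.id; compute MAX(m.year) per group.
  1: ids {1, 6} → MAX(m.year)=2023
  2: ids {2, 3, 5} → MAX(m.year)=2007
  4: ids {4, 8, 9, 10} → MAX(m.year)=2015
  5: ids {7} → MAX(m.year)=1978

India | 2023 ; Canada | 2007 ; Canada | 2015 ; UK | 1978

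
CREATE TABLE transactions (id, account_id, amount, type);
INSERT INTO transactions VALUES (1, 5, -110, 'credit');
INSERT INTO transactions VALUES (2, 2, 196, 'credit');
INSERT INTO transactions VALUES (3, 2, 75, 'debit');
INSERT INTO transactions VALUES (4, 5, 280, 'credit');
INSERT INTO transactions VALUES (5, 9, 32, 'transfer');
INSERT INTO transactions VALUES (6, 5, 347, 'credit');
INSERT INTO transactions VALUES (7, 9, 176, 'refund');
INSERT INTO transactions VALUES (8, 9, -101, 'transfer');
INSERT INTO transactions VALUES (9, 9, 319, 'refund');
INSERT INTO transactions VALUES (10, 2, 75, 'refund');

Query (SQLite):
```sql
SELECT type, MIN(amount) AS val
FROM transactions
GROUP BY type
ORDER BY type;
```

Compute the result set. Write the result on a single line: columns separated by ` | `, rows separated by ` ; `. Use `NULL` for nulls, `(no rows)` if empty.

Partition transactions by type; compute MIN(amount) within each group.
  credit: ids {1, 2, 4, 6} → MIN(amount)=-110
  debit: ids {3} → MIN(amount)=75
  refund: ids {7, 9, 10} → MIN(amount)=75
  transfer: ids {5, 8} → MIN(amount)=-101

credit | -110 ; debit | 75 ; refund | 75 ; transfer | -101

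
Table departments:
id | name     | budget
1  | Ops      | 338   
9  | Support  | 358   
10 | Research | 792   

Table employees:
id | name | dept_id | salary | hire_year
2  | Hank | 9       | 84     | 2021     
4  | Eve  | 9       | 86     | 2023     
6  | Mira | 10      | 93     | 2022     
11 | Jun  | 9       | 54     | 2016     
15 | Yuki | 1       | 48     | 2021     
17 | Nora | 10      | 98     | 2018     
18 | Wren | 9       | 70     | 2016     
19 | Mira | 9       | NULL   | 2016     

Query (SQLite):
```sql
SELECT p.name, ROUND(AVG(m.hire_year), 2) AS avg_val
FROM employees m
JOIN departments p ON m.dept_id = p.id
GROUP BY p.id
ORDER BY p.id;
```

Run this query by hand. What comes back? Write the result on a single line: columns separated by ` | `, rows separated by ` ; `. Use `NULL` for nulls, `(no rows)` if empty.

Join each employees row to its departments via dept_id.
Group joined rows by departments.id; compute ROUND(AVG(m.hire_year), 2) per group.
  1: ids {15} → ROUND(AVG(m.hire_year), 2)=2021
  9: ids {2, 4, 11, 18, 19} → ROUND(AVG(m.hire_year), 2)=2018.4
  10: ids {6, 17} → ROUND(AVG(m.hire_year), 2)=2020

Ops | 2021 ; Support | 2018.4 ; Research | 2020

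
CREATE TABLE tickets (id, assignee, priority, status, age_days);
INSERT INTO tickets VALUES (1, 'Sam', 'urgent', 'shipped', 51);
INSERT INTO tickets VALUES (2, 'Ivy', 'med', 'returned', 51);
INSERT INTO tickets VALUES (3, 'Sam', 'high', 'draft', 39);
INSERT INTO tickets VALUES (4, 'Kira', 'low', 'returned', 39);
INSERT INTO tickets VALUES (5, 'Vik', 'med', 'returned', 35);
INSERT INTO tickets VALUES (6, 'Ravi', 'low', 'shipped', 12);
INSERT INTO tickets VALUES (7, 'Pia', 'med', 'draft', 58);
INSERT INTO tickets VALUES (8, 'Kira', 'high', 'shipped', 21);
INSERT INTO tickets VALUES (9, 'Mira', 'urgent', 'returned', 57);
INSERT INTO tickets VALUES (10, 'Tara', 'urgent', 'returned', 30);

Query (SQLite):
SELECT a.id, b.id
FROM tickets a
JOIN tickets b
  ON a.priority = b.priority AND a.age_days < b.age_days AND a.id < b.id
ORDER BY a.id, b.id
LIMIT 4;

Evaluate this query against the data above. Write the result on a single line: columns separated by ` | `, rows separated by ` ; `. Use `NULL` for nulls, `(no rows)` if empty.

1 | 9 ; 2 | 7 ; 5 | 7

Pairs (a,b) with same priority, a.age_days < b.age_days, a.id < b.id.
priority groups: high:{3,8} low:{4,6} med:{2,5,7} urgent:{1,9,10}
Ordered by (a.id, b.id); first 4.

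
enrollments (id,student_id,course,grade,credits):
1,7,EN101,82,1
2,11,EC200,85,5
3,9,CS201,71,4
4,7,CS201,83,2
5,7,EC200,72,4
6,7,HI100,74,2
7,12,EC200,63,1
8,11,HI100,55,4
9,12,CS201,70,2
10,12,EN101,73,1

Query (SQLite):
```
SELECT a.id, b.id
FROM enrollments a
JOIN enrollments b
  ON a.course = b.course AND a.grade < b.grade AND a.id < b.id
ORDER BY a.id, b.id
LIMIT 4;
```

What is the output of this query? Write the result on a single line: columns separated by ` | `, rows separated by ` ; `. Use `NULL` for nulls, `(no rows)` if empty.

Pairs (a,b) with same course, a.grade < b.grade, a.id < b.id.
course groups: CS201:{3,4,9} EC200:{2,5,7} EN101:{1,10} HI100:{6,8}
Ordered by (a.id, b.id); first 4.

3 | 4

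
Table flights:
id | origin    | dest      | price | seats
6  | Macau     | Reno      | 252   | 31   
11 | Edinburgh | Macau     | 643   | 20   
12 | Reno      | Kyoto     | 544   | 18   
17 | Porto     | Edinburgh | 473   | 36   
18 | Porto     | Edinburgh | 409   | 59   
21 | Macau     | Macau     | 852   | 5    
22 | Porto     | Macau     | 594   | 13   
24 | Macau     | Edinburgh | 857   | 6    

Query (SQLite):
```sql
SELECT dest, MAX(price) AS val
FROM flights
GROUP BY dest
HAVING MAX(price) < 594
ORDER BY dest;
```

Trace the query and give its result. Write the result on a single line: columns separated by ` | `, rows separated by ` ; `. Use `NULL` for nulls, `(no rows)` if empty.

Kyoto | 544 ; Reno | 252

Partition flights by dest; compute MAX(price) within each group.
HAVING: keep groups where MAX(price) < 594.
  Edinburgh: ids {17, 18, 24} → MAX(price)=857
  Kyoto: ids {12} → MAX(price)=544
  Macau: ids {11, 21, 22} → MAX(price)=852
  Reno: ids {6} → MAX(price)=252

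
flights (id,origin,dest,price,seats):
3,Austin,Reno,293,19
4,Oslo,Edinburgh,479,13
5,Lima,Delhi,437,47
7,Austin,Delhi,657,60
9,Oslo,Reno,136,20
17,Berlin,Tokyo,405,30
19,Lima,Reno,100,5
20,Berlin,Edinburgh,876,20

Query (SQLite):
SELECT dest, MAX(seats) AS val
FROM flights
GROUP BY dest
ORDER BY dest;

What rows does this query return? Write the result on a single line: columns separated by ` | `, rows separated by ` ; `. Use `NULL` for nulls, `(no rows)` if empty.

Delhi | 60 ; Edinburgh | 20 ; Reno | 20 ; Tokyo | 30

Partition flights by dest; compute MAX(seats) within each group.
  Delhi: ids {5, 7} → MAX(seats)=60
  Edinburgh: ids {4, 20} → MAX(seats)=20
  Reno: ids {3, 9, 19} → MAX(seats)=20
  Tokyo: ids {17} → MAX(seats)=30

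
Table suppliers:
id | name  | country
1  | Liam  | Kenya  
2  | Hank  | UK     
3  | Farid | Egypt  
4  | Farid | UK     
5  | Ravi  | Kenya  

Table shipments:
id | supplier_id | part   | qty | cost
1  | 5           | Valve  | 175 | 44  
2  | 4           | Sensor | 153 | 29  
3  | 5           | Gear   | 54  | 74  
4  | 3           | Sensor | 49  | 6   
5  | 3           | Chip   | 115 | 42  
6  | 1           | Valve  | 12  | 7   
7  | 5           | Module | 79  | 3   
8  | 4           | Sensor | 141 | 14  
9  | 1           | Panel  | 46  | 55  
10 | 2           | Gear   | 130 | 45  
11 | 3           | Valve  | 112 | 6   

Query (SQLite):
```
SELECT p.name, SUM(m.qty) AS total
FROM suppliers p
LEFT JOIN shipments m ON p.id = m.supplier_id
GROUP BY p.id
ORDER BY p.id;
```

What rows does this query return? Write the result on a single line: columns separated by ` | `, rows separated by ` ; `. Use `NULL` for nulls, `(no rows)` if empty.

Liam | 58 ; Hank | 130 ; Farid | 276 ; Farid | 294 ; Ravi | 308

LEFT JOIN keeps every suppliers row; unmatched ones get NULL for shipments columns.
Group by suppliers.id and compute SUM(m.qty). SUM over an all-NULL group is NULL.
  1: ids {6, 9} → SUM(m.qty)=58
  2: ids {10} → SUM(m.qty)=130
  3: ids {4, 5, 11} → SUM(m.qty)=276
  4: ids {2, 8} → SUM(m.qty)=294
  5: ids {1, 3, 7} → SUM(m.qty)=308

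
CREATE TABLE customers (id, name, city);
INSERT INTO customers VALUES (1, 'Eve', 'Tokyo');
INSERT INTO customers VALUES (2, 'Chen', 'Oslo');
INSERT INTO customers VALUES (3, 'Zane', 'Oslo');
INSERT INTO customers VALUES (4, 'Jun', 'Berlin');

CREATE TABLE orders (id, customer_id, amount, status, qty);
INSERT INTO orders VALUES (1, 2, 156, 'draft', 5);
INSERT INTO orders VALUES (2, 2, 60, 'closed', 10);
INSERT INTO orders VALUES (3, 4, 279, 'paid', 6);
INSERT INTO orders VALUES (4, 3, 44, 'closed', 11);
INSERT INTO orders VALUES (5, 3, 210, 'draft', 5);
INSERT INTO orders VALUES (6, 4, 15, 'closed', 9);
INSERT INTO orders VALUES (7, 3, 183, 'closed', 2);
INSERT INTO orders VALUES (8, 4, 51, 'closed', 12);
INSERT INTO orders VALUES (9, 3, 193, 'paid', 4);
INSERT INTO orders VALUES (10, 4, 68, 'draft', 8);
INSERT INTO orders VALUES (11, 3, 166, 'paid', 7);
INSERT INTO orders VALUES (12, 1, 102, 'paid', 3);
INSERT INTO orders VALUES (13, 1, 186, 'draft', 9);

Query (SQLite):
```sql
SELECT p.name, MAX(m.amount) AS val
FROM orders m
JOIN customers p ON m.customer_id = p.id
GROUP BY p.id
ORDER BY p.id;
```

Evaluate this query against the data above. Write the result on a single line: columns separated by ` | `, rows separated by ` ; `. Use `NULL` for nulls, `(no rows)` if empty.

Eve | 186 ; Chen | 156 ; Zane | 210 ; Jun | 279

Join each orders row to its customers via customer_id.
Group joined rows by customers.id; compute MAX(m.amount) per group.
  1: ids {12, 13} → MAX(m.amount)=186
  2: ids {1, 2} → MAX(m.amount)=156
  3: ids {4, 5, 7, 9, 11} → MAX(m.amount)=210
  4: ids {3, 6, 8, 10} → MAX(m.amount)=279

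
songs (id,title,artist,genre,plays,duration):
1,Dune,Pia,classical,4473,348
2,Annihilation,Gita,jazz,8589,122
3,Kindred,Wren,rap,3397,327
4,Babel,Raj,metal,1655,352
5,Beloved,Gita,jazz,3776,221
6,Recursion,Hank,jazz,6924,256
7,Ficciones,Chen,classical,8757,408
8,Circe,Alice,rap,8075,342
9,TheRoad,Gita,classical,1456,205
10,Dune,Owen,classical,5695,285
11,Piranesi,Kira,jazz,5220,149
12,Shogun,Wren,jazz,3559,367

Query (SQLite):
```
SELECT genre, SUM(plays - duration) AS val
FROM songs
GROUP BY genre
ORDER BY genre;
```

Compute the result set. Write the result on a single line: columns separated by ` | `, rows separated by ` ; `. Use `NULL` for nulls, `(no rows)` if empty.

For each row compute plays - duration.
Group by genre; take SUM of the expression per group.
  classical: ids {1, 7, 9, 10} → SUM(plays - duration)=19135
  jazz: ids {2, 5, 6, 11, 12} → SUM(plays - duration)=26953
  metal: ids {4} → SUM(plays - duration)=1303
  rap: ids {3, 8} → SUM(plays - duration)=10803

classical | 19135 ; jazz | 26953 ; metal | 1303 ; rap | 10803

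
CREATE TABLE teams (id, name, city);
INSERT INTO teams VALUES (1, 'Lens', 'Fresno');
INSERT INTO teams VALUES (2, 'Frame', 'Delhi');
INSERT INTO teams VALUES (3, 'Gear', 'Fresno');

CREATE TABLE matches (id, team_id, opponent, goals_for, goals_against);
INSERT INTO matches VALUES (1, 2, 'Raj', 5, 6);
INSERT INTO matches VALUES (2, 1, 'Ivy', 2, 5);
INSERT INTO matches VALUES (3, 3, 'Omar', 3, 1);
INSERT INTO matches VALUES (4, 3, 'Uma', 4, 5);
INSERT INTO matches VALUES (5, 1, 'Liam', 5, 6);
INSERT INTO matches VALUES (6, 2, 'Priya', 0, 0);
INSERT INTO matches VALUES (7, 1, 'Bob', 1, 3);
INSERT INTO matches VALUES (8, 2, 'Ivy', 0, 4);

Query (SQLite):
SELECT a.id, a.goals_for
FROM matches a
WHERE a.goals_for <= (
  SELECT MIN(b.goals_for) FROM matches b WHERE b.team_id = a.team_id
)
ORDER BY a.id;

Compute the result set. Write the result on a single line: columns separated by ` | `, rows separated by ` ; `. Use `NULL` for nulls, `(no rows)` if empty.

For each matches row a, compute MIN(goals_for) over rows sharing a.team_id.
Keep row a if a.goals_for <= that per-group MIN.
  team_id=1: MIN(goals_for) = 1
  team_id=2: MIN(goals_for) = 0
  team_id=3: MIN(goals_for) = 3

3 | 3 ; 6 | 0 ; 7 | 1 ; 8 | 0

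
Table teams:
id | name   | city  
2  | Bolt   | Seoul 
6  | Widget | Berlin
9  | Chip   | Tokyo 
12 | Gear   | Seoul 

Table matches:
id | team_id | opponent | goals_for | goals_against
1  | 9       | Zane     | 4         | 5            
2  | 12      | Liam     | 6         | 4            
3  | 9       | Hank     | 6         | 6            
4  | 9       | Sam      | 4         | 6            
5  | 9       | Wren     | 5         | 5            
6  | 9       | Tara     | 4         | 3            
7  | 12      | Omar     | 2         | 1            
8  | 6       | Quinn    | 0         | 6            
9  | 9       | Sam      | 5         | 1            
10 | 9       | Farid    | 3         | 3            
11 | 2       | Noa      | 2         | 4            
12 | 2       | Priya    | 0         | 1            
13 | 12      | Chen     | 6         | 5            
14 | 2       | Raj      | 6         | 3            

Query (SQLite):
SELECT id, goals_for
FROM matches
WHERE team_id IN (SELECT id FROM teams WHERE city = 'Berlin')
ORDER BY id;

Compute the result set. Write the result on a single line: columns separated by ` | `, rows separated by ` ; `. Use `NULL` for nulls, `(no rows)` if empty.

Inner query: teams.id where city = 'Berlin'.
Outer: keep matches rows whose team_id is in that set.
Inner query → {6}

8 | 0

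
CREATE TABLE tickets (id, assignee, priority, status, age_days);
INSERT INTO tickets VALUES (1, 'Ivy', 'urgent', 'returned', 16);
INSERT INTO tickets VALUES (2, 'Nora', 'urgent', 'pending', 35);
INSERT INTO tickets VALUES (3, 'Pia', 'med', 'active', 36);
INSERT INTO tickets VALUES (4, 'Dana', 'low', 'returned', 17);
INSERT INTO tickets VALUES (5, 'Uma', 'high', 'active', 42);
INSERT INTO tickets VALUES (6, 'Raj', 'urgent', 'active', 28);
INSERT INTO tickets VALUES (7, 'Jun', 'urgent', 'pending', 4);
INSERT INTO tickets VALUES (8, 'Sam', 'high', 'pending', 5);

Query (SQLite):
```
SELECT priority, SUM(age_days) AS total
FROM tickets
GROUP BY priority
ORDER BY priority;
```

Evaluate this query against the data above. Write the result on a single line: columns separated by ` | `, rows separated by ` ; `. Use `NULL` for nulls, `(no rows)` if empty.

high | 47 ; low | 17 ; med | 36 ; urgent | 83

Partition tickets by priority; compute SUM(age_days) within each group.
  high: ids {5, 8} → SUM(age_days)=47
  low: ids {4} → SUM(age_days)=17
  med: ids {3} → SUM(age_days)=36
  urgent: ids {1, 2, 6, 7} → SUM(age_days)=83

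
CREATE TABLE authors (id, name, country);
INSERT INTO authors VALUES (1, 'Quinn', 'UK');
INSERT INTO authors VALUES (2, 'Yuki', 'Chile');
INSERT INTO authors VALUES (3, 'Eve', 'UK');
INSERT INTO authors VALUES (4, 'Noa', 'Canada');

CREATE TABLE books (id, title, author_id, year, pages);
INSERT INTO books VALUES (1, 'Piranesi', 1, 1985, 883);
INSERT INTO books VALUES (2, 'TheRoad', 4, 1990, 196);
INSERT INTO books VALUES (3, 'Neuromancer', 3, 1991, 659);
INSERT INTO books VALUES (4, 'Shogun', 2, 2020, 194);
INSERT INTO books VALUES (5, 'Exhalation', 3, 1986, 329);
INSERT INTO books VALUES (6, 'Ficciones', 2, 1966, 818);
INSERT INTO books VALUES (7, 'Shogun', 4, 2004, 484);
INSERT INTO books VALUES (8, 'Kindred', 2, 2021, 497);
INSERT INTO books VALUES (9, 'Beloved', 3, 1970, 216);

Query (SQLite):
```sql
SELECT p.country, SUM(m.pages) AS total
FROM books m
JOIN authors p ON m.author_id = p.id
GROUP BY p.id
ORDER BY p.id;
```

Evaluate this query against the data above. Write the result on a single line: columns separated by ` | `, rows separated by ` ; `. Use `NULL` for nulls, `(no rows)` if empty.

UK | 883 ; Chile | 1509 ; UK | 1204 ; Canada | 680

Join each books row to its authors via author_id.
Group joined rows by authors.id; compute SUM(m.pages) per group.
  1: ids {1} → SUM(m.pages)=883
  2: ids {4, 6, 8} → SUM(m.pages)=1509
  3: ids {3, 5, 9} → SUM(m.pages)=1204
  4: ids {2, 7} → SUM(m.pages)=680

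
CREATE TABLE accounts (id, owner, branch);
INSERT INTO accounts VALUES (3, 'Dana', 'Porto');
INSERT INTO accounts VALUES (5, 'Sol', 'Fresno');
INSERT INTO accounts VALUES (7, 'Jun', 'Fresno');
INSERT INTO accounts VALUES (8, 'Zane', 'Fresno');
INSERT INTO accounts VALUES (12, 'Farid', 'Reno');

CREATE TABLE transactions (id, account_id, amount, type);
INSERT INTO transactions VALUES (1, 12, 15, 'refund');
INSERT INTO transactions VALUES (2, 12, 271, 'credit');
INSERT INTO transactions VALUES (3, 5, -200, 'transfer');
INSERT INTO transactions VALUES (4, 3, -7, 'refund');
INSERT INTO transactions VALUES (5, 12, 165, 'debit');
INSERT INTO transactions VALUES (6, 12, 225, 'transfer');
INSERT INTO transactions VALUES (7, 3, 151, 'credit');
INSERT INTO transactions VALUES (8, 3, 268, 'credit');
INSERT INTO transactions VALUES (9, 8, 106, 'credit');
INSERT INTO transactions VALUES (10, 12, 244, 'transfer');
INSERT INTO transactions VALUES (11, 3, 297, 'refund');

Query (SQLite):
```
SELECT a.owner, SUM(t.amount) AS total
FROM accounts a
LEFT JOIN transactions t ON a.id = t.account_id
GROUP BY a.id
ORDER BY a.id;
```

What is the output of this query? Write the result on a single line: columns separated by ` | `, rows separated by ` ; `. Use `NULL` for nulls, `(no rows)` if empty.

Dana | 709 ; Sol | -200 ; Jun | NULL ; Zane | 106 ; Farid | 920

LEFT JOIN keeps every accounts row; unmatched ones get NULL for transactions columns.
Group by accounts.id and compute SUM(t.amount). SUM over an all-NULL group is NULL.
  3: ids {4, 7, 8, 11} → SUM(t.amount)=709
  5: ids {3} → SUM(t.amount)=-200
  7: ids {—} → SUM(t.amount)=NULL
  8: ids {9} → SUM(t.amount)=106
  12: ids {1, 2, 5, 6, 10} → SUM(t.amount)=920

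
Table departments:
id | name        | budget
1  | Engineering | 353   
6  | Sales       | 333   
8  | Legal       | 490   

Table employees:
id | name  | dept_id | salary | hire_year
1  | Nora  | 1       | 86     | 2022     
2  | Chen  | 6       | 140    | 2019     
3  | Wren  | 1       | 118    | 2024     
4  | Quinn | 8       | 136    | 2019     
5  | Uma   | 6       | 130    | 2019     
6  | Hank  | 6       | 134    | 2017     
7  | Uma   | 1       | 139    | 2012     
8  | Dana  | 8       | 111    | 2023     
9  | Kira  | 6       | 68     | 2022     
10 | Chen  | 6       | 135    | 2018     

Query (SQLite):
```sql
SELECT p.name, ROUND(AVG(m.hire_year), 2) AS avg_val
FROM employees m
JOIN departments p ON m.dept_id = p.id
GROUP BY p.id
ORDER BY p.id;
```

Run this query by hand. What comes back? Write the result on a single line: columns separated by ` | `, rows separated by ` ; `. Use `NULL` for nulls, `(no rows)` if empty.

Join each employees row to its departments via dept_id.
Group joined rows by departments.id; compute ROUND(AVG(m.hire_year), 2) per group.
  1: ids {1, 3, 7} → ROUND(AVG(m.hire_year), 2)=2019.33
  6: ids {2, 5, 6, 9, 10} → ROUND(AVG(m.hire_year), 2)=2019
  8: ids {4, 8} → ROUND(AVG(m.hire_year), 2)=2021

Engineering | 2019.33 ; Sales | 2019 ; Legal | 2021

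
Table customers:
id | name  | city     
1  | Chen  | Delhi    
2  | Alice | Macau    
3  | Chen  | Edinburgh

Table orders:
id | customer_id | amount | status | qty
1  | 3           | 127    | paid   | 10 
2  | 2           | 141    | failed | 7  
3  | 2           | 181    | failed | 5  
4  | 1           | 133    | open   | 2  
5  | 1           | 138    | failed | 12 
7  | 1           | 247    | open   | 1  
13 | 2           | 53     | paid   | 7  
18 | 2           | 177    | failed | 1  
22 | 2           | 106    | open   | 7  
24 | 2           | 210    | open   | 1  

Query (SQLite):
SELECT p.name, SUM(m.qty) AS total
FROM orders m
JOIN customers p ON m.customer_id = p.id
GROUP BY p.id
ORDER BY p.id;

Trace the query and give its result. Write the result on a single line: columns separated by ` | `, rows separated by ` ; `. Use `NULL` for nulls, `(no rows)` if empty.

Join each orders row to its customers via customer_id.
Group joined rows by customers.id; compute SUM(m.qty) per group.
  1: ids {4, 5, 7} → SUM(m.qty)=15
  2: ids {2, 3, 13, 18, 22, 24} → SUM(m.qty)=28
  3: ids {1} → SUM(m.qty)=10

Chen | 15 ; Alice | 28 ; Chen | 10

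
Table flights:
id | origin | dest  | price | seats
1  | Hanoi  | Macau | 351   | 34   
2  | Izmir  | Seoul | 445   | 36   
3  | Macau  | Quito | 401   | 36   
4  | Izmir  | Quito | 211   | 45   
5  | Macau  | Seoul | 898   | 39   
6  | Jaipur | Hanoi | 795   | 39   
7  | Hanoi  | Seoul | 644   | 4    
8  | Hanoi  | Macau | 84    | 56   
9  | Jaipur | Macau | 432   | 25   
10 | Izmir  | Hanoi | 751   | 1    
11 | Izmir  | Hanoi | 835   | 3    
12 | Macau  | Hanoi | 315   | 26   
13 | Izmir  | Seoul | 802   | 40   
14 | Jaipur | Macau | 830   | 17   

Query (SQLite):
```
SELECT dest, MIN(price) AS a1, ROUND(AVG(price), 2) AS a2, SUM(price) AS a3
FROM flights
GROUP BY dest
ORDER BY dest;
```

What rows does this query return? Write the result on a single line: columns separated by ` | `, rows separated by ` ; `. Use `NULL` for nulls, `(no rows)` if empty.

Hanoi | 315 | 674 | 2696 ; Macau | 84 | 424.25 | 1697 ; Quito | 211 | 306 | 612 ; Seoul | 445 | 697.25 | 2789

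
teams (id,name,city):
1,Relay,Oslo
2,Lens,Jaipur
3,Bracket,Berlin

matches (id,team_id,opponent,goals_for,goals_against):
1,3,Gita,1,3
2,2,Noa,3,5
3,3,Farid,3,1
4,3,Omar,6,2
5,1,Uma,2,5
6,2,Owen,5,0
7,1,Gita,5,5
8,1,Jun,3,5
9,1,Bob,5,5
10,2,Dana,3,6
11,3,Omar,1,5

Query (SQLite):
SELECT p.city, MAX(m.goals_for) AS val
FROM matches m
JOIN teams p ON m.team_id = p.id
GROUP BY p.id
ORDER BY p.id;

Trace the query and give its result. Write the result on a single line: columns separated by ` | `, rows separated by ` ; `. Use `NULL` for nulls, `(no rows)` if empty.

Oslo | 5 ; Jaipur | 5 ; Berlin | 6

Join each matches row to its teams via team_id.
Group joined rows by teams.id; compute MAX(m.goals_for) per group.
  1: ids {5, 7, 8, 9} → MAX(m.goals_for)=5
  2: ids {2, 6, 10} → MAX(m.goals_for)=5
  3: ids {1, 3, 4, 11} → MAX(m.goals_for)=6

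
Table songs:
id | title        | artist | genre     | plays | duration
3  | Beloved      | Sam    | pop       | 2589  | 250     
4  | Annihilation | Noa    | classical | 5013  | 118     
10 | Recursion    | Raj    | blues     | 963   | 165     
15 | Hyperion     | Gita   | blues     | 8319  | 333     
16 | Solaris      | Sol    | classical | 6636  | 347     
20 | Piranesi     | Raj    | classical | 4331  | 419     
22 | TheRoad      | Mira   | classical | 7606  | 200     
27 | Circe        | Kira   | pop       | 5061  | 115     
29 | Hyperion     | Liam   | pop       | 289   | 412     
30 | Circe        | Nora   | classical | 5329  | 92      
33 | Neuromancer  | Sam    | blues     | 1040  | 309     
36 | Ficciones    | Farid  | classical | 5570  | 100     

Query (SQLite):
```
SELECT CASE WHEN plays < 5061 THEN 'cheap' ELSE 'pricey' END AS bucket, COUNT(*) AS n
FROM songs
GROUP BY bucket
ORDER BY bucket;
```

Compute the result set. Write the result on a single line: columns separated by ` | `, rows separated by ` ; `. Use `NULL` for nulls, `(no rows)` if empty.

cheap | 6 ; pricey | 6

Bucket rows by plays < 5061 → 'cheap' else 'pricey'; count each bucket.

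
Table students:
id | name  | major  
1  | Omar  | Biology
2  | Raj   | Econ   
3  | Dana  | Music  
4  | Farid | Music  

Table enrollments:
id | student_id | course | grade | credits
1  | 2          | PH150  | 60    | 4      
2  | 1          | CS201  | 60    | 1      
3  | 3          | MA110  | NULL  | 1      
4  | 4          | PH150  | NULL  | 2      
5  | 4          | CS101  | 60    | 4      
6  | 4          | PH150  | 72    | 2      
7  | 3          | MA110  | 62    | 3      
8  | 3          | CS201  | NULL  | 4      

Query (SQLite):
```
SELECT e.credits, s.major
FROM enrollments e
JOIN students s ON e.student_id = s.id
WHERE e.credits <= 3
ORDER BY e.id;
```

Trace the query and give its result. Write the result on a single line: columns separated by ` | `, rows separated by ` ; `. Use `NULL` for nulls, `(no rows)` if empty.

1 | Biology ; 1 | Music ; 2 | Music ; 2 | Music ; 3 | Music

Each enrollments row matches the students row where student_id = students.id.
Then keep rows with e.credits <= 3.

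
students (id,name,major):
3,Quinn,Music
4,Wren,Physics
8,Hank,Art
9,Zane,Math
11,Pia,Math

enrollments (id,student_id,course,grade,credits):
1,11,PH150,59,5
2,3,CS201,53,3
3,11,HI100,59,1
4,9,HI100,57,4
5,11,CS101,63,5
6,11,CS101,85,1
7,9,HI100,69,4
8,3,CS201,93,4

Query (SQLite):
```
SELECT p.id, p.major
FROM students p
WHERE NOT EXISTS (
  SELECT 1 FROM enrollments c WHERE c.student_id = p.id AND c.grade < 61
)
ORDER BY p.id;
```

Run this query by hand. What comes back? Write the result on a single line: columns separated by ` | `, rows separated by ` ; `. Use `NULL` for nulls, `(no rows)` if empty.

4 | Physics ; 8 | Art

For each students row, check whether any enrollments with matching student_id has grade < 61.
Keep rows where that is false.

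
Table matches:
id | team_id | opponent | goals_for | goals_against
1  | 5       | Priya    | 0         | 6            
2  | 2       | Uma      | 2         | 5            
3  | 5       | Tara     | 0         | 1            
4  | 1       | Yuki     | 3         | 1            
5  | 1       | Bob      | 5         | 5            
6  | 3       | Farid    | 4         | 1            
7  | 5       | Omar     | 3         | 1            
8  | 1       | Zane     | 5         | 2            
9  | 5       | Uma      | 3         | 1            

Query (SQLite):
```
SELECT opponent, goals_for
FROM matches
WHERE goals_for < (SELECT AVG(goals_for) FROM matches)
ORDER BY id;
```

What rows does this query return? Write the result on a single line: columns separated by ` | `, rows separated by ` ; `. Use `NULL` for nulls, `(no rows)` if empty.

Scalar subquery: AVG(goals_for) over all matches rows = 2.777778 (≈; comparison uses full precision).
Keep rows where goals_for < that value.

Priya | 0 ; Uma | 2 ; Tara | 0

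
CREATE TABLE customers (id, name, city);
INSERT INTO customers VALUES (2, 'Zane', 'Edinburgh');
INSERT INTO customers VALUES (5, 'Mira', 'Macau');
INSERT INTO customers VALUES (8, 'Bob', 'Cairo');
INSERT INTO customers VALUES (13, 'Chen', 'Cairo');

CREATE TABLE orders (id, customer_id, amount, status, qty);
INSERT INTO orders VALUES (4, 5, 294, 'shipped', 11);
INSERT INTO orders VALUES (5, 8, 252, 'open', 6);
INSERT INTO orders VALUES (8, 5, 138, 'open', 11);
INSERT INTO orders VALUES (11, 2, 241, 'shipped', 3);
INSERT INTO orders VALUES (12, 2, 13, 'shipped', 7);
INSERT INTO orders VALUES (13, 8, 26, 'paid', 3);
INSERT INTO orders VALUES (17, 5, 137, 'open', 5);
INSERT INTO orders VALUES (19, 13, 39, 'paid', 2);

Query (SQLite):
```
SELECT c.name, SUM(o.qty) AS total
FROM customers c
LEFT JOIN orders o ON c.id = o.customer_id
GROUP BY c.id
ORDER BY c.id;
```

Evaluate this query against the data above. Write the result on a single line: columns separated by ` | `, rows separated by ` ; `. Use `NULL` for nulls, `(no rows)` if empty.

LEFT JOIN keeps every customers row; unmatched ones get NULL for orders columns.
Group by customers.id and compute SUM(o.qty). SUM over an all-NULL group is NULL.
  2: ids {11, 12} → SUM(o.qty)=10
  5: ids {4, 8, 17} → SUM(o.qty)=27
  8: ids {5, 13} → SUM(o.qty)=9
  13: ids {19} → SUM(o.qty)=2

Zane | 10 ; Mira | 27 ; Bob | 9 ; Chen | 2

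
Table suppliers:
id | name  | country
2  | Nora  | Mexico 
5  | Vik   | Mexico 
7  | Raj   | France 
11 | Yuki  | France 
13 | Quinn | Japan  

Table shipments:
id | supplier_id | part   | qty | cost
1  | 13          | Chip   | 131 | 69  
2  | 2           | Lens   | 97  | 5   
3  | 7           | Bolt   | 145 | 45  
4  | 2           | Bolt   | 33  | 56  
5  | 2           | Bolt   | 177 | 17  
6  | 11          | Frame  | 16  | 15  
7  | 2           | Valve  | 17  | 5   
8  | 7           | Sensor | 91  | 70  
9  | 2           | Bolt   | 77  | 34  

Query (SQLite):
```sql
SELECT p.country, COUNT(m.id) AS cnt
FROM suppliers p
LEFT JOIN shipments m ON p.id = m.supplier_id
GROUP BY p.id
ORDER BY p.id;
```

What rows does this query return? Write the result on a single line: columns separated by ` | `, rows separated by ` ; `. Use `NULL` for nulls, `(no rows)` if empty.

LEFT JOIN keeps every suppliers row; unmatched ones get NULL for shipments columns.
Group by suppliers.id and compute COUNT(m.id). COUNT(col) of an all-NULL group is 0.
  2: ids {2, 4, 5, 7, 9} → COUNT(m.id)=5
  5: ids {—} → COUNT(m.id)=0
  7: ids {3, 8} → COUNT(m.id)=2
  11: ids {6} → COUNT(m.id)=1
  13: ids {1} → COUNT(m.id)=1

Mexico | 5 ; Mexico | 0 ; France | 2 ; France | 1 ; Japan | 1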